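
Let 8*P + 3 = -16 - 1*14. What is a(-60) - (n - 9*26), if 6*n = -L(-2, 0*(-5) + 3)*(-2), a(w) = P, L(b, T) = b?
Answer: 5533/24 ≈ 230.54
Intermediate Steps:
P = -33/8 (P = -3/8 + (-16 - 1*14)/8 = -3/8 + (-16 - 14)/8 = -3/8 + (1/8)*(-30) = -3/8 - 15/4 = -33/8 ≈ -4.1250)
a(w) = -33/8
n = -2/3 (n = (-1*(-2)*(-2))/6 = (2*(-2))/6 = (1/6)*(-4) = -2/3 ≈ -0.66667)
a(-60) - (n - 9*26) = -33/8 - (-2/3 - 9*26) = -33/8 - (-2/3 - 234) = -33/8 - 1*(-704/3) = -33/8 + 704/3 = 5533/24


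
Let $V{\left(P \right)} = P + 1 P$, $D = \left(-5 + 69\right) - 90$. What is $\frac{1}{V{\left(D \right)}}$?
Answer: $- \frac{1}{52} \approx -0.019231$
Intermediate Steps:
$D = -26$ ($D = 64 - 90 = -26$)
$V{\left(P \right)} = 2 P$ ($V{\left(P \right)} = P + P = 2 P$)
$\frac{1}{V{\left(D \right)}} = \frac{1}{2 \left(-26\right)} = \frac{1}{-52} = - \frac{1}{52}$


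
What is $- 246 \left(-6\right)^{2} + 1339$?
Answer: $-7517$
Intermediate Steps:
$- 246 \left(-6\right)^{2} + 1339 = \left(-246\right) 36 + 1339 = -8856 + 1339 = -7517$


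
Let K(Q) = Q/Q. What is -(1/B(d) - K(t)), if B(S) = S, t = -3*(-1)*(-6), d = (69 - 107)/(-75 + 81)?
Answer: 22/19 ≈ 1.1579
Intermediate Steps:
d = -19/3 (d = -38/6 = -38*⅙ = -19/3 ≈ -6.3333)
t = -18 (t = 3*(-6) = -18)
K(Q) = 1
-(1/B(d) - K(t)) = -(1/(-19/3) - 1*1) = -(-3/19 - 1) = -1*(-22/19) = 22/19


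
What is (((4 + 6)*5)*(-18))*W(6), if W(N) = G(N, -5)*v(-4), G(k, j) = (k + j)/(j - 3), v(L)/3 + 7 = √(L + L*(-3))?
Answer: -4725/2 + 675*√2 ≈ -1407.9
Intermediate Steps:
v(L) = -21 + 3*√2*√(-L) (v(L) = -21 + 3*√(L + L*(-3)) = -21 + 3*√(L - 3*L) = -21 + 3*√(-2*L) = -21 + 3*(√2*√(-L)) = -21 + 3*√2*√(-L))
G(k, j) = (j + k)/(-3 + j)
W(N) = (-21 + 6*√2)*(5/8 - N/8) (W(N) = ((-5 + N)/(-3 - 5))*(-21 + 3*√2*√(-1*(-4))) = ((-5 + N)/(-8))*(-21 + 3*√2*√4) = (-(-5 + N)/8)*(-21 + 3*√2*2) = (5/8 - N/8)*(-21 + 6*√2) = (-21 + 6*√2)*(5/8 - N/8))
(((4 + 6)*5)*(-18))*W(6) = (((4 + 6)*5)*(-18))*(3*(-5 + 6)*(7 - 2*√2)/8) = ((10*5)*(-18))*((3/8)*1*(7 - 2*√2)) = (50*(-18))*(21/8 - 3*√2/4) = -900*(21/8 - 3*√2/4) = -4725/2 + 675*√2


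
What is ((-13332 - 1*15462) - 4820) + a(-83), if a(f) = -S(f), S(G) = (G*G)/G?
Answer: -33531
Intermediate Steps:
S(G) = G (S(G) = G**2/G = G)
a(f) = -f
((-13332 - 1*15462) - 4820) + a(-83) = ((-13332 - 1*15462) - 4820) - 1*(-83) = ((-13332 - 15462) - 4820) + 83 = (-28794 - 4820) + 83 = -33614 + 83 = -33531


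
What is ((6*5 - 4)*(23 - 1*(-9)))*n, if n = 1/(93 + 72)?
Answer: 832/165 ≈ 5.0424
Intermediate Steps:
n = 1/165 ≈ 0.0060606
((6*5 - 4)*(23 - 1*(-9)))*n = ((6*5 - 4)*(23 - 1*(-9)))*(1/165) = ((30 - 4)*(23 + 9))*(1/165) = (26*32)*(1/165) = 832*(1/165) = 832/165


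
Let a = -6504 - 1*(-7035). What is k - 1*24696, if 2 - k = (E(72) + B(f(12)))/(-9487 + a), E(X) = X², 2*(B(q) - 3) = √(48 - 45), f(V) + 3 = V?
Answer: -221154277/8956 + √3/17912 ≈ -24693.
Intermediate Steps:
f(V) = -3 + V
B(q) = 3 + √3/2 (B(q) = 3 + √(48 - 45)/2 = 3 + √3/2)
a = 531 (a = -6504 + 7035 = 531)
k = 23099/8956 + √3/17912 (k = 2 - (72² + (3 + √3/2))/(-9487 + 531) = 2 - (5184 + (3 + √3/2))/(-8956) = 2 - (5187 + √3/2)*(-1)/8956 = 2 - (-5187/8956 - √3/17912) = 2 + (5187/8956 + √3/17912) = 23099/8956 + √3/17912 ≈ 2.5793)
k - 1*24696 = (23099/8956 + √3/17912) - 1*24696 = (23099/8956 + √3/17912) - 24696 = -221154277/8956 + √3/17912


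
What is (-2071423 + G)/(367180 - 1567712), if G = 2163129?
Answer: -45853/600266 ≈ -0.076388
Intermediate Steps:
(-2071423 + G)/(367180 - 1567712) = (-2071423 + 2163129)/(367180 - 1567712) = 91706/(-1200532) = 91706*(-1/1200532) = -45853/600266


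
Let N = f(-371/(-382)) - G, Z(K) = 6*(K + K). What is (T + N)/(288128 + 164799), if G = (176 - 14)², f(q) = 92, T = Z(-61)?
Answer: -26884/452927 ≈ -0.059356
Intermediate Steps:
Z(K) = 12*K (Z(K) = 6*(2*K) = 12*K)
T = -732 (T = 12*(-61) = -732)
G = 26244 (G = 162² = 26244)
N = -26152 (N = 92 - 1*26244 = 92 - 26244 = -26152)
(T + N)/(288128 + 164799) = (-732 - 26152)/(288128 + 164799) = -26884/452927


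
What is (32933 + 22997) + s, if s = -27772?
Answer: 28158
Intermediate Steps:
(32933 + 22997) + s = (32933 + 22997) - 27772 = 55930 - 27772 = 28158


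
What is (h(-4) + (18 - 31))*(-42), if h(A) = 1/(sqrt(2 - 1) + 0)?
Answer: 504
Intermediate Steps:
h(A) = 1 (h(A) = 1/(sqrt(1) + 0) = 1/(1 + 0) = 1/1 = 1)
(h(-4) + (18 - 31))*(-42) = (1 + (18 - 31))*(-42) = (1 - 13)*(-42) = -12*(-42) = 504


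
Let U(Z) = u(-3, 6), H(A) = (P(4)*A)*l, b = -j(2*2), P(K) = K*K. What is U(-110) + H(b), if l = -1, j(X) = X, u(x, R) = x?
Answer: 61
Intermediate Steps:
P(K) = K**2
b = -4 (b = -2*2 = -1*4 = -4)
H(A) = -16*A (H(A) = (4**2*A)*(-1) = (16*A)*(-1) = -16*A)
U(Z) = -3
U(-110) + H(b) = -3 - 16*(-4) = -3 + 64 = 61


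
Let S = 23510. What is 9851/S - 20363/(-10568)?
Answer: 291419749/124226840 ≈ 2.3459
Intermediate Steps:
9851/S - 20363/(-10568) = 9851/23510 - 20363/(-10568) = 9851*(1/23510) - 20363*(-1/10568) = 9851/23510 + 20363/10568 = 291419749/124226840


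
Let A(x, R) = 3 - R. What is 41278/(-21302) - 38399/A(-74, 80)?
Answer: 407398546/820127 ≈ 496.75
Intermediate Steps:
41278/(-21302) - 38399/A(-74, 80) = 41278/(-21302) - 38399/(3 - 1*80) = 41278*(-1/21302) - 38399/(3 - 80) = -20639/10651 - 38399/(-77) = -20639/10651 - 38399*(-1/77) = -20639/10651 + 38399/77 = 407398546/820127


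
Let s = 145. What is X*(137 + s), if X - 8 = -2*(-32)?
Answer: 20304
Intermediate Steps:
X = 72 (X = 8 - 2*(-32) = 8 + 64 = 72)
X*(137 + s) = 72*(137 + 145) = 72*282 = 20304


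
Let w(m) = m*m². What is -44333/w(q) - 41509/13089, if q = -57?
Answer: -2368967200/807997059 ≈ -2.9319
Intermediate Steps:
w(m) = m³
-44333/w(q) - 41509/13089 = -44333/((-57)³) - 41509/13089 = -44333/(-185193) - 41509*1/13089 = -44333*(-1/185193) - 41509/13089 = 44333/185193 - 41509/13089 = -2368967200/807997059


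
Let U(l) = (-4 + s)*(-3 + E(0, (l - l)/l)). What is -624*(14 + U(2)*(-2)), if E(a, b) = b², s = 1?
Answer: 2496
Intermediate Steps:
U(l) = 9 (U(l) = (-4 + 1)*(-3 + ((l - l)/l)²) = -3*(-3 + (0/l)²) = -3*(-3 + 0²) = -3*(-3 + 0) = -3*(-3) = 9)
-624*(14 + U(2)*(-2)) = -624*(14 + 9*(-2)) = -624*(14 - 18) = -624*(-4) = 2496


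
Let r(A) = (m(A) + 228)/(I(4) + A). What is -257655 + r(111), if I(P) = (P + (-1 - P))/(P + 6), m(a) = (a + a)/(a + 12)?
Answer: -11715220975/45469 ≈ -2.5765e+5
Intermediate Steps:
m(a) = 2*a/(12 + a) (m(a) = (2*a)/(12 + a) = 2*a/(12 + a))
I(P) = -1/(6 + P)
r(A) = (228 + 2*A/(12 + A))/(-1/10 + A) (r(A) = (2*A/(12 + A) + 228)/(-1/(6 + 4) + A) = (228 + 2*A/(12 + A))/(-1/10 + A))
-257655 + r(111) = -257655 + 20*(1368 + 115*111)/((-1 + 10*111)*(12 + 111)) = -257655 + 20*(1368 + 12765)/((-1 + 1110)*123) = -257655 + 20*(1/123)*14133/1109 = -257655 + 20*(1/1109)*(1/123)*14133 = -257655 + 94220/45469 = -11715220975/45469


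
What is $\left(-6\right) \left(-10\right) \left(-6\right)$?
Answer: $-360$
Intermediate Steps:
$\left(-6\right) \left(-10\right) \left(-6\right) = 60 \left(-6\right) = -360$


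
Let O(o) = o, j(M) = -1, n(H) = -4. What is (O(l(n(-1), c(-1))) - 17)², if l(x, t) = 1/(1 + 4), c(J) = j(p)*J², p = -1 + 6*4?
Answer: 7056/25 ≈ 282.24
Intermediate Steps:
p = 23 (p = -1 + 24 = 23)
c(J) = -J²
l(x, t) = ⅕ (l(x, t) = 1/5 = ⅕)
(O(l(n(-1), c(-1))) - 17)² = (⅕ - 17)² = (-84/5)² = 7056/25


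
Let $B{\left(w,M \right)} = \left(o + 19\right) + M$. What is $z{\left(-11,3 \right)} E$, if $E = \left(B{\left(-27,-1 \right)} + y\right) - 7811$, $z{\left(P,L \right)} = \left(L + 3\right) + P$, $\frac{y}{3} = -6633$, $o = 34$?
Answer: $138290$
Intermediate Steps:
$y = -19899$ ($y = 3 \left(-6633\right) = -19899$)
$B{\left(w,M \right)} = 53 + M$ ($B{\left(w,M \right)} = \left(34 + 19\right) + M = 53 + M$)
$z{\left(P,L \right)} = 3 + L + P$ ($z{\left(P,L \right)} = \left(3 + L\right) + P = 3 + L + P$)
$E = -27658$ ($E = \left(\left(53 - 1\right) - 19899\right) - 7811 = \left(52 - 19899\right) - 7811 = -19847 - 7811 = -27658$)
$z{\left(-11,3 \right)} E = \left(3 + 3 - 11\right) \left(-27658\right) = \left(-5\right) \left(-27658\right) = 138290$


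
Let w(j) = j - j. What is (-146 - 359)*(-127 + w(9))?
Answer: 64135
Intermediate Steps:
w(j) = 0
(-146 - 359)*(-127 + w(9)) = (-146 - 359)*(-127 + 0) = -505*(-127) = 64135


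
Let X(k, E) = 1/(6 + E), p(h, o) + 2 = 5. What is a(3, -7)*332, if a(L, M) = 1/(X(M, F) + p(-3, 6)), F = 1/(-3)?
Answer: 2822/27 ≈ 104.52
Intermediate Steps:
p(h, o) = 3 (p(h, o) = -2 + 5 = 3)
F = -⅓ ≈ -0.33333
a(L, M) = 17/54 (a(L, M) = 1/(1/(6 - ⅓) + 3) = 1/(1/(17/3) + 3) = 1/(3/17 + 3) = 1/(54/17) = 17/54)
a(3, -7)*332 = (17/54)*332 = 2822/27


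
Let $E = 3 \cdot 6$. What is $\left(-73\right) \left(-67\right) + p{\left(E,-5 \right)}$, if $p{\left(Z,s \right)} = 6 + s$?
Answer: $4892$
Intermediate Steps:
$E = 18$
$\left(-73\right) \left(-67\right) + p{\left(E,-5 \right)} = \left(-73\right) \left(-67\right) + \left(6 - 5\right) = 4891 + 1 = 4892$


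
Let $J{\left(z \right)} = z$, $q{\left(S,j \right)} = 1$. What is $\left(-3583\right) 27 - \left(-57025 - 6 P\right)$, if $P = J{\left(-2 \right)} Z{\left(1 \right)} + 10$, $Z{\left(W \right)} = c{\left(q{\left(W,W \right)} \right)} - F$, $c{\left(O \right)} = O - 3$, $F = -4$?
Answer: $-39680$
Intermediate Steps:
$c{\left(O \right)} = -3 + O$ ($c{\left(O \right)} = O - 3 = -3 + O$)
$Z{\left(W \right)} = 2$ ($Z{\left(W \right)} = \left(-3 + 1\right) - -4 = -2 + 4 = 2$)
$P = 6$ ($P = \left(-2\right) 2 + 10 = -4 + 10 = 6$)
$\left(-3583\right) 27 - \left(-57025 - 6 P\right) = \left(-3583\right) 27 - \left(-57025 - 6 \cdot 6\right) = -96741 - \left(-57025 - 36\right) = -96741 - -57061 = -96741 + 57061 = -39680$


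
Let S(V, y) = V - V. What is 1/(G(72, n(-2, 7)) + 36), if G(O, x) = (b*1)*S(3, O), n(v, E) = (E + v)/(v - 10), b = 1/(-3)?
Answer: 1/36 ≈ 0.027778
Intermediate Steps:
S(V, y) = 0
b = -⅓ ≈ -0.33333
n(v, E) = (E + v)/(-10 + v)
G(O, x) = 0 (G(O, x) = -⅓*1*0 = -⅓*0 = 0)
1/(G(72, n(-2, 7)) + 36) = 1/(0 + 36) = 1/36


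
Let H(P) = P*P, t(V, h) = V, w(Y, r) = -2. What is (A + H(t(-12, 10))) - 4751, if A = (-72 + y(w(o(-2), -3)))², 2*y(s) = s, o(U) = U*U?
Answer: 722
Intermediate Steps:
o(U) = U²
y(s) = s/2
H(P) = P²
A = 5329 (A = (-72 + (½)*(-2))² = (-72 - 1)² = (-73)² = 5329)
(A + H(t(-12, 10))) - 4751 = (5329 + (-12)²) - 4751 = (5329 + 144) - 4751 = 5473 - 4751 = 722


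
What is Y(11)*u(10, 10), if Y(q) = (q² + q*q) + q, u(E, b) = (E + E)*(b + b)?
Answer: 101200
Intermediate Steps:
u(E, b) = 4*E*b (u(E, b) = (2*E)*(2*b) = 4*E*b)
Y(q) = q + 2*q² (Y(q) = (q² + q²) + q = 2*q² + q = q + 2*q²)
Y(11)*u(10, 10) = (11*(1 + 2*11))*(4*10*10) = (11*(1 + 22))*400 = (11*23)*400 = 253*400 = 101200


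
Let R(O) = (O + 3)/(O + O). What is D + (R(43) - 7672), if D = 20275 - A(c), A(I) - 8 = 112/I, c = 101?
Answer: 54697592/4343 ≈ 12594.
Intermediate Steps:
A(I) = 8 + 112/I
D = 2046855/101 (D = 20275 - (8 + 112/101) = 20275 - 1*920/101 = 20275 - 920/101 = 2046855/101 ≈ 20266.)
R(O) = (3 + O)/(2*O) (R(O) = (3 + O)/((2*O)) = (3 + O)*(1/(2*O)) = (3 + O)/(2*O))
D + (R(43) - 7672) = 2046855/101 + ((½)*(3 + 43)/43 - 7672) = 2046855/101 + ((½)*(1/43)*46 - 7672) = 2046855/101 + (23/43 - 7672) = 2046855/101 - 329873/43 = 54697592/4343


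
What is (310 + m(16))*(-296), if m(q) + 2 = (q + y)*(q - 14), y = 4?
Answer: -103008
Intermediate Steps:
m(q) = -2 + (-14 + q)*(4 + q) (m(q) = -2 + (q + 4)*(q - 14) = -2 + (4 + q)*(-14 + q) = -2 + (-14 + q)*(4 + q))
(310 + m(16))*(-296) = (310 + (-58 + 16² - 10*16))*(-296) = (310 + (-58 + 256 - 160))*(-296) = (310 + 38)*(-296) = 348*(-296) = -103008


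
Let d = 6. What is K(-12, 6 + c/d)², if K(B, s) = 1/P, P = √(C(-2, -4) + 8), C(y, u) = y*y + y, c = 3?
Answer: ⅒ ≈ 0.10000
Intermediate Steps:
C(y, u) = y + y² (C(y, u) = y² + y = y + y²)
P = √10 (P = √(-2*(1 - 2) + 8) = √(-2*(-1) + 8) = √(2 + 8) = √10 ≈ 3.1623)
K(B, s) = √10/10 (K(B, s) = 1/(√10) = √10/10)
K(-12, 6 + c/d)² = (√10/10)² = ⅒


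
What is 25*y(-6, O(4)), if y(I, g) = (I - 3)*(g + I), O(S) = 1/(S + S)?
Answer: 10575/8 ≈ 1321.9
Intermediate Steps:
O(S) = 1/(2*S)
y(I, g) = (-3 + I)*(I + g)
25*y(-6, O(4)) = 25*((-6)² - 3*(-6) - 3/(2*4) - 3/4) = 25*(36 + 18 - 3/(2*4) - 3/4) = 25*(36 + 18 - 3*⅛ - 6*⅛) = 25*(36 + 18 - 3/8 - ¾) = 25*(423/8) = 10575/8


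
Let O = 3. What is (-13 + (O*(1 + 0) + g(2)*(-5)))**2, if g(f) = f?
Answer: 400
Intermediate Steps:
(-13 + (O*(1 + 0) + g(2)*(-5)))**2 = (-13 + (3*(1 + 0) + 2*(-5)))**2 = (-13 + (3*1 - 10))**2 = (-13 + (3 - 10))**2 = (-13 - 7)**2 = (-20)**2 = 400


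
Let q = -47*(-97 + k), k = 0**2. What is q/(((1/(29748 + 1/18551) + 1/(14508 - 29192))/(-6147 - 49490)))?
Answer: 2055430380802489141028/279452265 ≈ 7.3552e+12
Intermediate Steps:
k = 0
q = 4559 (q = -47*(-97 + 0) = -47*(-97) = 4559)
q/(((1/(29748 + 1/18551) + 1/(14508 - 29192))/(-6147 - 49490))) = 4559/(((1/(29748 + 1/18551) + 1/(14508 - 29192))/(-6147 - 49490))) = 4559/(((1/(29748 + 1/18551) + 1/(-14684))/(-55637))) = 4559/(((1/(551855149/18551) - 1/14684)*(-1/55637))) = 4559/(((18551/551855149 - 1/14684)*(-1/55637))) = 4559/((-279452265/8103441007916*(-1/55637))) = 4559/(279452265/450851147357422492) = 4559*(450851147357422492/279452265) = 2055430380802489141028/279452265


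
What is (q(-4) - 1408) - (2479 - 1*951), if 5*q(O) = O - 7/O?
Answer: -58729/20 ≈ -2936.4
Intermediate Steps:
q(O) = -7/(5*O) + O/5 (q(O) = (O - 7/O)/5 = -7/(5*O) + O/5)
(q(-4) - 1408) - (2479 - 1*951) = ((⅕)*(-7 + (-4)²)/(-4) - 1408) - (2479 - 1*951) = ((⅕)*(-¼)*(-7 + 16) - 1408) - (2479 - 951) = ((⅕)*(-¼)*9 - 1408) - 1*1528 = (-9/20 - 1408) - 1528 = -28169/20 - 1528 = -58729/20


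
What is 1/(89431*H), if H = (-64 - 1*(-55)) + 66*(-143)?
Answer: -1/844854657 ≈ -1.1836e-9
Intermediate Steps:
H = -9447 (H = (-64 + 55) - 9438 = -9 - 9438 = -9447)
1/(89431*H) = 1/(89431*(-9447)) = (1/89431)*(-1/9447) = -1/844854657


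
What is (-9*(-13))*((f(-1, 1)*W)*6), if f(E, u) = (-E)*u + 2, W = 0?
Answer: 0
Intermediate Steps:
f(E, u) = 2 - E*u (f(E, u) = -E*u + 2 = 2 - E*u)
(-9*(-13))*((f(-1, 1)*W)*6) = (-9*(-13))*(((2 - 1*(-1)*1)*0)*6) = 117*(((2 + 1)*0)*6) = 117*((3*0)*6) = 117*(0*6) = 117*0 = 0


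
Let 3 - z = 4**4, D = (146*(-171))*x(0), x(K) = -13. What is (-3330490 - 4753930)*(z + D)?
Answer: -2621817828100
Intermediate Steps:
D = 324558 (D = (146*(-171))*(-13) = -24966*(-13) = 324558)
z = -253 (z = 3 - 1*4**4 = 3 - 1*256 = 3 - 256 = -253)
(-3330490 - 4753930)*(z + D) = (-3330490 - 4753930)*(-253 + 324558) = -8084420*324305 = -2621817828100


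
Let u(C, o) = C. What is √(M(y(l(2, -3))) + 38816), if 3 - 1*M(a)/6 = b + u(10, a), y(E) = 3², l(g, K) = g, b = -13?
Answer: 2*√9713 ≈ 197.11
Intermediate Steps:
y(E) = 9
M(a) = 36 (M(a) = 18 - 6*(-13 + 10) = 18 - 6*(-3) = 18 + 18 = 36)
√(M(y(l(2, -3))) + 38816) = √(36 + 38816) = √38852 = 2*√9713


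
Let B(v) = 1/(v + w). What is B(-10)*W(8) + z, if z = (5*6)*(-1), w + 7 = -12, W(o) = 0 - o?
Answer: -862/29 ≈ -29.724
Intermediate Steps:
W(o) = -o
w = -19 (w = -7 - 12 = -19)
z = -30 (z = 30*(-1) = -30)
B(v) = 1/(-19 + v) (B(v) = 1/(v - 19) = 1/(-19 + v))
B(-10)*W(8) + z = (-1*8)/(-19 - 10) - 30 = -8/(-29) - 30 = -1/29*(-8) - 30 = 8/29 - 30 = -862/29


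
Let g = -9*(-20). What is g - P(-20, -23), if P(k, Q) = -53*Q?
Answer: -1039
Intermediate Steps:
g = 180
g - P(-20, -23) = 180 - (-53)*(-23) = 180 - 1*1219 = 180 - 1219 = -1039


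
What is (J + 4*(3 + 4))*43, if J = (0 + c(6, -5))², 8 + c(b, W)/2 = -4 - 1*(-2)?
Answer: 18404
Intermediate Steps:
c(b, W) = -20 (c(b, W) = -16 + 2*(-4 - 1*(-2)) = -16 + 2*(-4 + 2) = -16 + 2*(-2) = -16 - 4 = -20)
J = 400 (J = (0 - 20)² = (-20)² = 400)
(J + 4*(3 + 4))*43 = (400 + 4*(3 + 4))*43 = (400 + 4*7)*43 = (400 + 28)*43 = 428*43 = 18404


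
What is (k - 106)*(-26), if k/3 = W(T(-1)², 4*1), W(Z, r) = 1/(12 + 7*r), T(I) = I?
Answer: 55081/20 ≈ 2754.1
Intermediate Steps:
k = 3/40 (k = 3/(12 + 7*(4*1)) = 3/(12 + 7*4) = 3/(12 + 28) = 3/40 ≈ 0.075000)
(k - 106)*(-26) = (3/40 - 106)*(-26) = -4237/40*(-26) = 55081/20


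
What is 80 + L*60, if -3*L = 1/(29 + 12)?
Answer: 3260/41 ≈ 79.512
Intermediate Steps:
L = -1/123 (L = -1/(3*(29 + 12)) = -1/3/41 = -1/3*1/41 = -1/123 ≈ -0.0081301)
80 + L*60 = 80 - 1/123*60 = 80 - 20/41 = 3260/41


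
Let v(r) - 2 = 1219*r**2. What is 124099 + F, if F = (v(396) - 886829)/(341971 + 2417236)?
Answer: 342605101370/2759207 ≈ 1.2417e+5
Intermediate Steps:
v(r) = 2 + 1219*r**2
F = 190271877/2759207 (F = ((2 + 1219*396**2) - 886829)/(341971 + 2417236) = ((2 + 1219*156816) - 886829)/2759207 = ((2 + 191158704) - 886829)*(1/2759207) = (191158706 - 886829)*(1/2759207) = 190271877*(1/2759207) = 190271877/2759207 ≈ 68.959)
124099 + F = 124099 + 190271877/2759207 = 342605101370/2759207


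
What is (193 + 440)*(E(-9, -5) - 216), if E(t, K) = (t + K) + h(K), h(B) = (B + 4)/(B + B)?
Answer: -1455267/10 ≈ -1.4553e+5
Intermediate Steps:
h(B) = (4 + B)/(2*B) (h(B) = (4 + B)/((2*B)) = (4 + B)*(1/(2*B)) = (4 + B)/(2*B))
E(t, K) = K + t + (4 + K)/(2*K) (E(t, K) = (t + K) + (4 + K)/(2*K) = (K + t) + (4 + K)/(2*K) = K + t + (4 + K)/(2*K))
(193 + 440)*(E(-9, -5) - 216) = (193 + 440)*((½ - 5 - 9 + 2/(-5)) - 216) = 633*((½ - 5 - 9 + 2*(-⅕)) - 216) = 633*((½ - 5 - 9 - ⅖) - 216) = 633*(-139/10 - 216) = 633*(-2299/10) = -1455267/10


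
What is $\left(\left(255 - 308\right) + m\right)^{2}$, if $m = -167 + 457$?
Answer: $56169$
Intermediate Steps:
$m = 290$
$\left(\left(255 - 308\right) + m\right)^{2} = \left(\left(255 - 308\right) + 290\right)^{2} = \left(-53 + 290\right)^{2} = 237^{2} = 56169$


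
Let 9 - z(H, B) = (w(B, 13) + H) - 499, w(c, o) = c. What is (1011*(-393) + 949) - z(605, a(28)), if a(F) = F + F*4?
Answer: -396137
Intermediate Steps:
a(F) = 5*F (a(F) = F + 4*F = 5*F)
z(H, B) = 508 - B - H (z(H, B) = 9 - ((B + H) - 499) = 9 - (-499 + B + H) = 9 + (499 - B - H) = 508 - B - H)
(1011*(-393) + 949) - z(605, a(28)) = (1011*(-393) + 949) - (508 - 5*28 - 1*605) = (-397323 + 949) - (508 - 1*140 - 605) = -396374 - (508 - 140 - 605) = -396374 - 1*(-237) = -396374 + 237 = -396137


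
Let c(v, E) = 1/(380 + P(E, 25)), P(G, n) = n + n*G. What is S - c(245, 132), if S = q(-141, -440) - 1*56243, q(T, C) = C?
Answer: -210010516/3705 ≈ -56683.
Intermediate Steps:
P(G, n) = n + G*n
c(v, E) = 1/(405 + 25*E) (c(v, E) = 1/(380 + 25*(1 + E)) = 1/(380 + (25 + 25*E)) = 1/(405 + 25*E))
S = -56683 (S = -440 - 1*56243 = -440 - 56243 = -56683)
S - c(245, 132) = -56683 - 1/(5*(81 + 5*132)) = -56683 - 1/(5*(81 + 660)) = -56683 - 1/(5*741) = -56683 - 1*1/3705 = -56683 - 1/3705 = -210010516/3705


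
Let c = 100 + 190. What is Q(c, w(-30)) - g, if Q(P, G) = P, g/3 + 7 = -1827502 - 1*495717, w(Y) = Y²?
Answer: 6969968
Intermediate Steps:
g = -6969678 (g = -21 + 3*(-1827502 - 1*495717) = -21 + 3*(-1827502 - 495717) = -21 + 3*(-2323219) = -21 - 6969657 = -6969678)
c = 290
Q(c, w(-30)) - g = 290 - 1*(-6969678) = 290 + 6969678 = 6969968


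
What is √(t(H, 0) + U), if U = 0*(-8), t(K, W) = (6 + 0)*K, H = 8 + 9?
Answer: √102 ≈ 10.100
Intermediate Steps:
H = 17
t(K, W) = 6*K
U = 0
√(t(H, 0) + U) = √(6*17 + 0) = √(102 + 0) = √102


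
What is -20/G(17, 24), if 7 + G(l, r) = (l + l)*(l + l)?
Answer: -20/1149 ≈ -0.017406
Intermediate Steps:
G(l, r) = -7 + 4*l² (G(l, r) = -7 + (l + l)*(l + l) = -7 + (2*l)*(2*l) = -7 + 4*l²)
-20/G(17, 24) = -20/(-7 + 4*17²) = -20/(-7 + 4*289) = -20/(-7 + 1156) = -20/1149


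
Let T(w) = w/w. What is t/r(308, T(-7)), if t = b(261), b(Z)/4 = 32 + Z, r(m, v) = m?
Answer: 293/77 ≈ 3.8052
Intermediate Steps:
T(w) = 1
b(Z) = 128 + 4*Z (b(Z) = 4*(32 + Z) = 128 + 4*Z)
t = 1172 (t = 128 + 4*261 = 128 + 1044 = 1172)
t/r(308, T(-7)) = 1172/308 = 1172*(1/308) = 293/77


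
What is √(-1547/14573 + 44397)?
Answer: √55790957078/1121 ≈ 210.71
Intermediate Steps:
√(-1547/14573 + 44397) = √(-1547*1/14573 + 44397) = √(-119/1121 + 44397) = √(49768918/1121) = √55790957078/1121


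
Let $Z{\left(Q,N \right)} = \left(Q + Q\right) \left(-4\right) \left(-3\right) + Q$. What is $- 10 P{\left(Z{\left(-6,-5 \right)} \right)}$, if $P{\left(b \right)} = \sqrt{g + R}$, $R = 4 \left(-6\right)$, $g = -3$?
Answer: $- 30 i \sqrt{3} \approx - 51.962 i$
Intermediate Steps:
$Z{\left(Q,N \right)} = 25 Q$ ($Z{\left(Q,N \right)} = 2 Q \left(-4\right) \left(-3\right) + Q = - 8 Q \left(-3\right) + Q = 24 Q + Q = 25 Q$)
$R = -24$
$P{\left(b \right)} = 3 i \sqrt{3}$ ($P{\left(b \right)} = \sqrt{-3 - 24} = \sqrt{-27} = 3 i \sqrt{3}$)
$- 10 P{\left(Z{\left(-6,-5 \right)} \right)} = - 10 \cdot 3 i \sqrt{3} = - 30 i \sqrt{3}$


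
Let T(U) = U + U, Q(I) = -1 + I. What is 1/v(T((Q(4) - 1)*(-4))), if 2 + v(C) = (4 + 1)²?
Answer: 1/23 ≈ 0.043478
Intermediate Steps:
T(U) = 2*U
v(C) = 23 (v(C) = -2 + (4 + 1)² = -2 + 5² = -2 + 25 = 23)
1/v(T((Q(4) - 1)*(-4))) = 1/23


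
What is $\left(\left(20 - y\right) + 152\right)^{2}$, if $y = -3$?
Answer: $30625$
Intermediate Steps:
$\left(\left(20 - y\right) + 152\right)^{2} = \left(\left(20 - -3\right) + 152\right)^{2} = \left(\left(20 + 3\right) + 152\right)^{2} = \left(23 + 152\right)^{2} = 175^{2} = 30625$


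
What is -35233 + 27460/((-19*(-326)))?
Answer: -109102871/3097 ≈ -35229.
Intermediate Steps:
-35233 + 27460/((-19*(-326))) = -35233 + 27460/6194 = -35233 + 27460*(1/6194) = -35233 + 13730/3097 = -109102871/3097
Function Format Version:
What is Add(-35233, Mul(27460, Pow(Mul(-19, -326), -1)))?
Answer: Rational(-109102871, 3097) ≈ -35229.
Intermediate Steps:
Add(-35233, Mul(27460, Pow(Mul(-19, -326), -1))) = Add(-35233, Mul(27460, Pow(6194, -1))) = Add(-35233, Mul(27460, Rational(1, 6194))) = Add(-35233, Rational(13730, 3097)) = Rational(-109102871, 3097)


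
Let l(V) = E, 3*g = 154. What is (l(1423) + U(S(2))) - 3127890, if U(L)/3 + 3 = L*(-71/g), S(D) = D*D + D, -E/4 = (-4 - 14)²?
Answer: -240949932/77 ≈ -3.1292e+6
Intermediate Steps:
g = 154/3 (g = (⅓)*154 = 154/3 ≈ 51.333)
E = -1296 (E = -4*(-4 - 14)² = -4*(-18)² = -4*324 = -1296)
l(V) = -1296
S(D) = D + D² (S(D) = D² + D = D + D²)
U(L) = -9 - 639*L/154 (U(L) = -9 + 3*(L*(-71/154/3)) = -9 + 3*(L*(-71*3/154)) = -9 + 3*(L*(-213/154)) = -9 + 3*(-213*L/154) = -9 - 639*L/154)
(l(1423) + U(S(2))) - 3127890 = (-1296 + (-9 - 639*(1 + 2)/77)) - 3127890 = (-1296 + (-9 - 639*3/77)) - 3127890 = (-1296 + (-9 - 639/154*6)) - 3127890 = (-1296 + (-9 - 1917/77)) - 3127890 = (-1296 - 2610/77) - 3127890 = -102402/77 - 3127890 = -240949932/77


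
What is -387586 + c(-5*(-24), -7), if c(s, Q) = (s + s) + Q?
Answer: -387353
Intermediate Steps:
c(s, Q) = Q + 2*s (c(s, Q) = 2*s + Q = Q + 2*s)
-387586 + c(-5*(-24), -7) = -387586 + (-7 + 2*(-5*(-24))) = -387586 + (-7 + 2*120) = -387586 + (-7 + 240) = -387586 + 233 = -387353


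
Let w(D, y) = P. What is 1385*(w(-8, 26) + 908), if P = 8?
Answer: 1268660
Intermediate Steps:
w(D, y) = 8
1385*(w(-8, 26) + 908) = 1385*(8 + 908) = 1385*916 = 1268660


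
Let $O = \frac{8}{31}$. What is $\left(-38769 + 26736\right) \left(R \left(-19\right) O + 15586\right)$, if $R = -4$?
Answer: $- \frac{5821252542}{31} \approx -1.8778 \cdot 10^{8}$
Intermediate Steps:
$O = \frac{8}{31}$ ($O = 8 \cdot \frac{1}{31} = \frac{8}{31} \approx 0.25806$)
$\left(-38769 + 26736\right) \left(R \left(-19\right) O + 15586\right) = \left(-38769 + 26736\right) \left(\left(-4\right) \left(-19\right) \frac{8}{31} + 15586\right) = - 12033 \left(76 \cdot \frac{8}{31} + 15586\right) = - 12033 \left(\frac{608}{31} + 15586\right) = \left(-12033\right) \frac{483774}{31} = - \frac{5821252542}{31}$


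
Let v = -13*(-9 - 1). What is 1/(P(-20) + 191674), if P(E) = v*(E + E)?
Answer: 1/186474 ≈ 5.3627e-6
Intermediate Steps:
v = 130 (v = -13*(-10) = 130)
P(E) = 260*E (P(E) = 130*(E + E) = 130*(2*E) = 260*E)
1/(P(-20) + 191674) = 1/(260*(-20) + 191674) = 1/(-5200 + 191674) = 1/186474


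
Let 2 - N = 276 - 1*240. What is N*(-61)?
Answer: 2074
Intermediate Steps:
N = -34 (N = 2 - (276 - 1*240) = 2 - (276 - 240) = 2 - 1*36 = 2 - 36 = -34)
N*(-61) = -34*(-61) = 2074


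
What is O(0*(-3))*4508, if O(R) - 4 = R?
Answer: 18032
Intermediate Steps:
O(R) = 4 + R
O(0*(-3))*4508 = (4 + 0*(-3))*4508 = (4 + 0)*4508 = 4*4508 = 18032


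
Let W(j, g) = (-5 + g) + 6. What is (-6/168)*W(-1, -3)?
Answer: 1/14 ≈ 0.071429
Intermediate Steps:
W(j, g) = 1 + g
(-6/168)*W(-1, -3) = (-6/168)*(1 - 3) = -6*1/168*(-2) = -1/28*(-2) = 1/14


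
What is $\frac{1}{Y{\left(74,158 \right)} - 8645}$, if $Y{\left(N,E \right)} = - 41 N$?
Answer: $- \frac{1}{11679} \approx -8.5624 \cdot 10^{-5}$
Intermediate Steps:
$\frac{1}{Y{\left(74,158 \right)} - 8645} = \frac{1}{\left(-41\right) 74 - 8645} = \frac{1}{-3034 - 8645} = \frac{1}{-11679} = - \frac{1}{11679}$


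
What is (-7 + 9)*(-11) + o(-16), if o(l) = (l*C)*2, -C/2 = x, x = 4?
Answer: 234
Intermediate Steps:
C = -8 (C = -2*4 = -8)
o(l) = -16*l (o(l) = (l*(-8))*2 = -8*l*2 = -16*l)
(-7 + 9)*(-11) + o(-16) = (-7 + 9)*(-11) - 16*(-16) = 2*(-11) + 256 = -22 + 256 = 234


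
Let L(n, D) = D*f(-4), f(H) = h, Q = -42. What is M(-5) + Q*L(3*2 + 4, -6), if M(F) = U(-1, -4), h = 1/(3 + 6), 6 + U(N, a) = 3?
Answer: 25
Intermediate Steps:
U(N, a) = -3 (U(N, a) = -6 + 3 = -3)
h = 1/9 ≈ 0.11111
M(F) = -3
f(H) = 1/9
L(n, D) = D/9 (L(n, D) = D*(1/9) = D/9)
M(-5) + Q*L(3*2 + 4, -6) = -3 - 14*(-6)/3 = -3 - 42*(-2/3) = -3 + 28 = 25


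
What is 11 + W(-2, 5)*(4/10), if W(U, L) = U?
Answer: 51/5 ≈ 10.200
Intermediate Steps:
11 + W(-2, 5)*(4/10) = 11 - 8/10 = 11 - 2*⅖ = 11 - ⅘ = 51/5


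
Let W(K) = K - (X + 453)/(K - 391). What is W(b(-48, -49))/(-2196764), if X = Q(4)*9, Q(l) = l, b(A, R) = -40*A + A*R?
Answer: -16579143/8525641084 ≈ -0.0019446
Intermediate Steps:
X = 36 (X = 4*9 = 36)
W(K) = K - 489/(-391 + K) (W(K) = K - (36 + 453)/(K - 391) = K - 489/(-391 + K))
W(b(-48, -49))/(-2196764) = ((-489 + (-48*(-40 - 49))² - (-18768)*(-40 - 49))/(-391 - 48*(-40 - 49)))/(-2196764) = ((-489 + (-48*(-89))² - (-18768)*(-89))/(-391 - 48*(-89)))*(-1/2196764) = ((-489 + 4272² - 391*4272)/(-391 + 4272))*(-1/2196764) = ((-489 + 18249984 - 1670352)/3881)*(-1/2196764) = ((1/3881)*16579143)*(-1/2196764) = (16579143/3881)*(-1/2196764) = -16579143/8525641084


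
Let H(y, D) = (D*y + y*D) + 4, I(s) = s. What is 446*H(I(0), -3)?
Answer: 1784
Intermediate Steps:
H(y, D) = 4 + 2*D*y (H(y, D) = (D*y + D*y) + 4 = 2*D*y + 4 = 4 + 2*D*y)
446*H(I(0), -3) = 446*(4 + 2*(-3)*0) = 446*(4 + 0) = 446*4 = 1784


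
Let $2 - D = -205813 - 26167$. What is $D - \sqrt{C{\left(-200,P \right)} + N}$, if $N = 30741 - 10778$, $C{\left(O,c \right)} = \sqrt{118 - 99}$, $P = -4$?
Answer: $231982 - \sqrt{19963 + \sqrt{19}} \approx 2.3184 \cdot 10^{5}$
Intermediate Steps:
$C{\left(O,c \right)} = \sqrt{19}$
$N = 19963$
$D = 231982$ ($D = 2 - \left(-205813 - 26167\right) = 2 - -231980 = 2 + 231980 = 231982$)
$D - \sqrt{C{\left(-200,P \right)} + N} = 231982 - \sqrt{\sqrt{19} + 19963} = 231982 - \sqrt{19963 + \sqrt{19}}$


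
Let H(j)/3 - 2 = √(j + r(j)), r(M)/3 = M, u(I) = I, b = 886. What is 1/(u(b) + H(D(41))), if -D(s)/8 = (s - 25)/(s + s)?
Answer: 9143/8156132 - 3*I*√41/2039033 ≈ 0.001121 - 9.4208e-6*I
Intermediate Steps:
r(M) = 3*M
D(s) = -4*(-25 + s)/s (D(s) = -8*(s - 25)/(s + s) = -8*(-25 + s)/(2*s) = -8*(-25 + s)*1/(2*s) = -4*(-25 + s)/s)
H(j) = 6 + 6*√j (H(j) = 6 + 3*√(j + 3*j) = 6 + 3*√(4*j) = 6 + 3*(2*√j) = 6 + 6*√j)
1/(u(b) + H(D(41))) = 1/(886 + (6 + 6*√(-4 + 100/41))) = 1/(886 + (6 + 6*√(-64/41))) = 1/(886 + (6 + 6*(8*I*√41/41))) = 1/(886 + (6 + 48*I*√41/41)) = 1/(892 + 48*I*√41/41)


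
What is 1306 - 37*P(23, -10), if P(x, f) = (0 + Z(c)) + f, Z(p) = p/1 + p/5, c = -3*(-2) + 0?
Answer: 7048/5 ≈ 1409.6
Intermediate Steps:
c = 6 (c = 6 + 0 = 6)
Z(p) = 6*p/5 (Z(p) = p*1 + p*(⅕) = p + p/5 = 6*p/5)
P(x, f) = 36/5 + f (P(x, f) = (0 + (6/5)*6) + f = (0 + 36/5) + f = 36/5 + f)
1306 - 37*P(23, -10) = 1306 - 37*(36/5 - 10) = 1306 - 37*(-14/5) = 1306 + 518/5 = 7048/5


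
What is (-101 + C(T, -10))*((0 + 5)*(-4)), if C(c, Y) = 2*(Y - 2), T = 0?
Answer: 2500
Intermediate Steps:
C(c, Y) = -4 + 2*Y (C(c, Y) = 2*(-2 + Y) = -4 + 2*Y)
(-101 + C(T, -10))*((0 + 5)*(-4)) = (-101 + (-4 + 2*(-10)))*((0 + 5)*(-4)) = (-101 + (-4 - 20))*(5*(-4)) = (-101 - 24)*(-20) = -125*(-20) = 2500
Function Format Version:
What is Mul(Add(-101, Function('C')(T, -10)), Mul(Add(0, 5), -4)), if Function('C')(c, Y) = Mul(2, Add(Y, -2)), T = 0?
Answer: 2500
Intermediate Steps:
Function('C')(c, Y) = Add(-4, Mul(2, Y)) (Function('C')(c, Y) = Mul(2, Add(-2, Y)) = Add(-4, Mul(2, Y)))
Mul(Add(-101, Function('C')(T, -10)), Mul(Add(0, 5), -4)) = Mul(Add(-101, Add(-4, Mul(2, -10))), Mul(Add(0, 5), -4)) = Mul(Add(-101, Add(-4, -20)), Mul(5, -4)) = Mul(Add(-101, -24), -20) = Mul(-125, -20) = 2500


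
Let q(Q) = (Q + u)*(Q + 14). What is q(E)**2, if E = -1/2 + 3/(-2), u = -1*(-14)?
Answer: 20736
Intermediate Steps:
u = 14
E = -2 (E = -1*1/2 + 3*(-1/2) = -1/2 - 3/2 = -2)
q(Q) = (14 + Q)**2 (q(Q) = (Q + 14)*(Q + 14) = (14 + Q)*(14 + Q) = (14 + Q)**2)
q(E)**2 = (196 + (-2)**2 + 28*(-2))**2 = (196 + 4 - 56)**2 = 144**2 = 20736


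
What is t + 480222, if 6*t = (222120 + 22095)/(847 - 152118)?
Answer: 145287242919/302542 ≈ 4.8022e+5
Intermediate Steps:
t = -81405/302542 (t = ((222120 + 22095)/(847 - 152118))/6 = (244215/(-151271))/6 = (244215*(-1/151271))/6 = (⅙)*(-244215/151271) = -81405/302542 ≈ -0.26907)
t + 480222 = -81405/302542 + 480222 = 145287242919/302542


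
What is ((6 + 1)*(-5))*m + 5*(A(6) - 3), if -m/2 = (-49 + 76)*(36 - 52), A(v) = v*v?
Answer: -30075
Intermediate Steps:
A(v) = v**2
m = 864 (m = -2*(-49 + 76)*(36 - 52) = -54*(-16) = -2*(-432) = 864)
((6 + 1)*(-5))*m + 5*(A(6) - 3) = ((6 + 1)*(-5))*864 + 5*(6**2 - 3) = (7*(-5))*864 + 5*(36 - 3) = -35*864 + 5*33 = -30240 + 165 = -30075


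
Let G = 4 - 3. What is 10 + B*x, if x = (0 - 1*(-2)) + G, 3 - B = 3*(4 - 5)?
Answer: 28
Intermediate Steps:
G = 1
B = 6 (B = 3 - 3*(4 - 5) = 3 - 3*(-1) = 3 - 1*(-3) = 3 + 3 = 6)
x = 3 (x = (0 - 1*(-2)) + 1 = (0 + 2) + 1 = 2 + 1 = 3)
10 + B*x = 10 + 6*3 = 10 + 18 = 28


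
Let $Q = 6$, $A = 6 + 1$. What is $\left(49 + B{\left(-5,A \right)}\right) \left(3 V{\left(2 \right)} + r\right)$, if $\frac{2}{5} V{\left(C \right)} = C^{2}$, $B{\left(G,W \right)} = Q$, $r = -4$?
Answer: $1430$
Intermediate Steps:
$A = 7$
$B{\left(G,W \right)} = 6$
$V{\left(C \right)} = \frac{5 C^{2}}{2}$
$\left(49 + B{\left(-5,A \right)}\right) \left(3 V{\left(2 \right)} + r\right) = \left(49 + 6\right) \left(3 \frac{5 \cdot 2^{2}}{2} - 4\right) = 55 \left(3 \cdot \frac{5}{2} \cdot 4 - 4\right) = 55 \left(3 \cdot 10 - 4\right) = 55 \left(30 - 4\right) = 55 \cdot 26 = 1430$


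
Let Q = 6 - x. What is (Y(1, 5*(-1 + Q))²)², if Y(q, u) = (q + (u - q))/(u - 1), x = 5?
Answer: 0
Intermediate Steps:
Q = 1 (Q = 6 - 1*5 = 6 - 5 = 1)
Y(q, u) = u/(-1 + u)
(Y(1, 5*(-1 + Q))²)² = (((5*(-1 + 1))/(-1 + 5*(-1 + 1)))²)² = (((5*0)/(-1 + 5*0))²)² = ((0/(-1 + 0))²)² = ((0/(-1))²)² = ((0*(-1))²)² = (0²)² = 0² = 0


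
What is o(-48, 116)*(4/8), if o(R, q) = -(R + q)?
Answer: -34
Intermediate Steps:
o(R, q) = -R - q
o(-48, 116)*(4/8) = (-1*(-48) - 1*116)*(4/8) = (48 - 116)*(4*(⅛)) = -68*½ = -34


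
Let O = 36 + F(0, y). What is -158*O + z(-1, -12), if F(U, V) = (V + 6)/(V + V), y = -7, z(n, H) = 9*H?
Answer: -40651/7 ≈ -5807.3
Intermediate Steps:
F(U, V) = (6 + V)/(2*V) (F(U, V) = (6 + V)/((2*V)) = (6 + V)*(1/(2*V)) = (6 + V)/(2*V))
O = 505/14 (O = 36 + (1/2)*(6 - 7)/(-7) = 36 + (1/2)*(-1/7)*(-1) = 36 + 1/14 = 505/14 ≈ 36.071)
-158*O + z(-1, -12) = -158*505/14 + 9*(-12) = -39895/7 - 108 = -40651/7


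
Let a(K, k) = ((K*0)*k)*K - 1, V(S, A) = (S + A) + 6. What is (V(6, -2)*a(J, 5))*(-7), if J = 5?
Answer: 70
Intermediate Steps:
V(S, A) = 6 + A + S (V(S, A) = (A + S) + 6 = 6 + A + S)
a(K, k) = -1 (a(K, k) = (0*k)*K - 1 = 0*K - 1 = 0 - 1 = -1)
(V(6, -2)*a(J, 5))*(-7) = ((6 - 2 + 6)*(-1))*(-7) = (10*(-1))*(-7) = -10*(-7) = 70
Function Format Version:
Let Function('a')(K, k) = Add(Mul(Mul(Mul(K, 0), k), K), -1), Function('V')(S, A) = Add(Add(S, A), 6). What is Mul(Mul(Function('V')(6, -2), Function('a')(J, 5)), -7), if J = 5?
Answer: 70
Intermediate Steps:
Function('V')(S, A) = Add(6, A, S) (Function('V')(S, A) = Add(Add(A, S), 6) = Add(6, A, S))
Function('a')(K, k) = -1 (Function('a')(K, k) = Add(Mul(Mul(0, k), K), -1) = Add(Mul(0, K), -1) = Add(0, -1) = -1)
Mul(Mul(Function('V')(6, -2), Function('a')(J, 5)), -7) = Mul(Mul(Add(6, -2, 6), -1), -7) = Mul(Mul(10, -1), -7) = Mul(-10, -7) = 70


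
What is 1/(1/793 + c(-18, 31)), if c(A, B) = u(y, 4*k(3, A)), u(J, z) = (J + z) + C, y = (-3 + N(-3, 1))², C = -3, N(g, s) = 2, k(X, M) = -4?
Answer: -793/14273 ≈ -0.055559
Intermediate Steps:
y = 1 (y = (-3 + 2)² = (-1)² = 1)
u(J, z) = -3 + J + z (u(J, z) = (J + z) - 3 = -3 + J + z)
c(A, B) = -18 (c(A, B) = -3 + 1 + 4*(-4) = -3 + 1 - 16 = -18)
1/(1/793 + c(-18, 31)) = 1/(1/793 - 18) = 1/(-14273/793) = -793/14273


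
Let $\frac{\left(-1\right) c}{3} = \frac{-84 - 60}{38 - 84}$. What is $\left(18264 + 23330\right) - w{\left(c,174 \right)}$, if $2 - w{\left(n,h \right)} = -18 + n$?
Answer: $\frac{955986}{23} \approx 41565.0$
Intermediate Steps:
$c = - \frac{216}{23}$ ($c = - 3 \frac{-84 - 60}{38 - 84} = - 3 \left(- \frac{144}{-46}\right) = - 3 \left(\left(-144\right) \left(- \frac{1}{46}\right)\right) = \left(-3\right) \frac{72}{23} = - \frac{216}{23} \approx -9.3913$)
$w{\left(n,h \right)} = 20 - n$ ($w{\left(n,h \right)} = 2 - \left(-18 + n\right) = 20 - n$)
$\left(18264 + 23330\right) - w{\left(c,174 \right)} = \left(18264 + 23330\right) - \left(20 - - \frac{216}{23}\right) = 41594 - \left(20 + \frac{216}{23}\right) = 41594 - \frac{676}{23} = \frac{955986}{23}$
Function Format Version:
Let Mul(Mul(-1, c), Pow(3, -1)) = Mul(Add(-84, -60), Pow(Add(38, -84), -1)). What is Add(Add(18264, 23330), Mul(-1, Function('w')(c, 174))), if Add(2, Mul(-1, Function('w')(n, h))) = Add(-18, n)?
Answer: Rational(955986, 23) ≈ 41565.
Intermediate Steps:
c = Rational(-216, 23) (c = Mul(-3, Mul(Add(-84, -60), Pow(Add(38, -84), -1))) = Mul(-3, Mul(-144, Pow(-46, -1))) = Mul(-3, Mul(-144, Rational(-1, 46))) = Mul(-3, Rational(72, 23)) = Rational(-216, 23) ≈ -9.3913)
Function('w')(n, h) = Add(20, Mul(-1, n)) (Function('w')(n, h) = Add(2, Mul(-1, Add(-18, n))) = Add(2, Add(18, Mul(-1, n))) = Add(20, Mul(-1, n)))
Add(Add(18264, 23330), Mul(-1, Function('w')(c, 174))) = Add(Add(18264, 23330), Mul(-1, Add(20, Mul(-1, Rational(-216, 23))))) = Add(41594, Mul(-1, Add(20, Rational(216, 23)))) = Add(41594, Mul(-1, Rational(676, 23))) = Add(41594, Rational(-676, 23)) = Rational(955986, 23)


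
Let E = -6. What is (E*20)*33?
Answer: -3960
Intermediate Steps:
(E*20)*33 = -6*20*33 = -120*33 = -3960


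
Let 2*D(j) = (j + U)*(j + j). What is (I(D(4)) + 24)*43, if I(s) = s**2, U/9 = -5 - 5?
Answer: 5089480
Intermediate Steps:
U = -90 (U = 9*(-5 - 5) = 9*(-10) = -90)
D(j) = j*(-90 + j) (D(j) = ((j - 90)*(j + j))/2 = ((-90 + j)*(2*j))/2 = (2*j*(-90 + j))/2 = j*(-90 + j))
(I(D(4)) + 24)*43 = ((4*(-90 + 4))**2 + 24)*43 = ((4*(-86))**2 + 24)*43 = ((-344)**2 + 24)*43 = (118336 + 24)*43 = 118360*43 = 5089480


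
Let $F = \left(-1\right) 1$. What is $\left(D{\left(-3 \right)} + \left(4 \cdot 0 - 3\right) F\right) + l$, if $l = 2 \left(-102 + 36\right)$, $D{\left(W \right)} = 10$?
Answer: $-119$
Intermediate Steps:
$l = -132$ ($l = 2 \left(-66\right) = -132$)
$F = -1$
$\left(D{\left(-3 \right)} + \left(4 \cdot 0 - 3\right) F\right) + l = \left(10 + \left(4 \cdot 0 - 3\right) \left(-1\right)\right) - 132 = \left(10 + \left(0 - 3\right) \left(-1\right)\right) - 132 = \left(10 - -3\right) - 132 = \left(10 + 3\right) - 132 = 13 - 132 = -119$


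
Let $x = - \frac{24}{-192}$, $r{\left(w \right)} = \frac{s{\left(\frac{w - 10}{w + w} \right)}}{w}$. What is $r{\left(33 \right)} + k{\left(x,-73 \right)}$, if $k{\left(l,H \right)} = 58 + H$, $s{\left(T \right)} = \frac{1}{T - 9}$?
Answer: $- \frac{8567}{571} \approx -15.004$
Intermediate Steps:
$s{\left(T \right)} = \frac{1}{-9 + T}$
$r{\left(w \right)} = \frac{1}{w \left(-9 + \frac{-10 + w}{2 w}\right)}$ ($r{\left(w \right)} = \frac{1}{\left(-9 + \frac{w - 10}{w + w}\right) w} = \frac{1}{\left(-9 + \frac{-10 + w}{2 w}\right) w} = \frac{1}{w \left(-9 + \frac{-10 + w}{2 w}\right)}$)
$x = \frac{1}{8}$ ($x = \left(-24\right) \left(- \frac{1}{192}\right) = \frac{1}{8} \approx 0.125$)
$r{\left(33 \right)} + k{\left(x,-73 \right)} = - \frac{2}{10 + 17 \cdot 33} + \left(58 - 73\right) = - \frac{2}{10 + 561} - 15 = - \frac{2}{571} - 15 = - \frac{8567}{571}$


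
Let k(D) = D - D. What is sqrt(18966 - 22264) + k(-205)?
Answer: I*sqrt(3298) ≈ 57.428*I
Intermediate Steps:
k(D) = 0
sqrt(18966 - 22264) + k(-205) = sqrt(18966 - 22264) + 0 = sqrt(-3298) + 0 = I*sqrt(3298) + 0 = I*sqrt(3298)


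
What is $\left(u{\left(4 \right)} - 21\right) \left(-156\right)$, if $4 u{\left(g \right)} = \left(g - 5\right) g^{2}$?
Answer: $3900$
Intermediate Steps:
$u{\left(g \right)} = \frac{g^{2} \left(-5 + g\right)}{4}$ ($u{\left(g \right)} = \frac{\left(g - 5\right) g^{2}}{4} = \frac{\left(-5 + g\right) g^{2}}{4} = \frac{g^{2} \left(-5 + g\right)}{4}$)
$\left(u{\left(4 \right)} - 21\right) \left(-156\right) = \left(\frac{4^{2} \left(-5 + 4\right)}{4} - 21\right) \left(-156\right) = \left(\frac{1}{4} \cdot 16 \left(-1\right) + \left(-72 + 51\right)\right) \left(-156\right) = \left(-4 - 21\right) \left(-156\right) = \left(-25\right) \left(-156\right) = 3900$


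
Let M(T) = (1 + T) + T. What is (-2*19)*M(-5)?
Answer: 342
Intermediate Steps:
M(T) = 1 + 2*T
(-2*19)*M(-5) = (-2*19)*(1 + 2*(-5)) = -38*(1 - 10) = -38*(-9) = 342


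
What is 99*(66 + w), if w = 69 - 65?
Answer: 6930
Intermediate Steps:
w = 4
99*(66 + w) = 99*(66 + 4) = 99*70 = 6930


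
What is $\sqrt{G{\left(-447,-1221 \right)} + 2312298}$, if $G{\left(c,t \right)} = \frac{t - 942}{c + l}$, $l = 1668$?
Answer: $\frac{\sqrt{383029557955}}{407} \approx 1520.6$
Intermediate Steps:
$G{\left(c,t \right)} = \frac{-942 + t}{1668 + c}$ ($G{\left(c,t \right)} = \frac{t - 942}{c + 1668} = \frac{-942 + t}{1668 + c}$)
$\sqrt{G{\left(-447,-1221 \right)} + 2312298} = \sqrt{\frac{-942 - 1221}{1668 - 447} + 2312298} = \sqrt{\frac{1}{1221} \left(-2163\right) + 2312298} = \sqrt{- \frac{721}{407} + 2312298} = \sqrt{\frac{941104565}{407}} = \frac{\sqrt{383029557955}}{407}$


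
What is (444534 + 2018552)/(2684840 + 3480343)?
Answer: 2463086/6165183 ≈ 0.39952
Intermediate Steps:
(444534 + 2018552)/(2684840 + 3480343) = 2463086/6165183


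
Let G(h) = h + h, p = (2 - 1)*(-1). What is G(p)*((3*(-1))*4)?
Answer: 24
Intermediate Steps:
p = -1 (p = 1*(-1) = -1)
G(h) = 2*h
G(p)*((3*(-1))*4) = (2*(-1))*((3*(-1))*4) = -(-6)*4 = -2*(-12) = 24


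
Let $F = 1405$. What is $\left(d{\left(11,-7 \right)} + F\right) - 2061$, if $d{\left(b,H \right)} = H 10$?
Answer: $-726$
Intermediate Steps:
$d{\left(b,H \right)} = 10 H$
$\left(d{\left(11,-7 \right)} + F\right) - 2061 = \left(10 \left(-7\right) + 1405\right) - 2061 = \left(-70 + 1405\right) - 2061 = 1335 - 2061 = -726$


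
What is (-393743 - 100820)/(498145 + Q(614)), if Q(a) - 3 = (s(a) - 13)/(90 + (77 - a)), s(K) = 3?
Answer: -221069661/222672166 ≈ -0.99280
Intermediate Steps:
Q(a) = 3 - 10/(167 - a) (Q(a) = 3 + (3 - 13)/(90 + (77 - a)) = 3 - 10/(167 - a))
(-393743 - 100820)/(498145 + Q(614)) = (-393743 - 100820)/(498145 + (-491 + 3*614)/(-167 + 614)) = -494563/(498145 + (-491 + 1842)/447) = -494563/(498145 + (1/447)*1351) = -494563/(498145 + 1351/447) = -494563/222672166/447 = -494563*447/222672166 = -221069661/222672166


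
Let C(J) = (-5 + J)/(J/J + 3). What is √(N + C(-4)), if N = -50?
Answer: I*√209/2 ≈ 7.2284*I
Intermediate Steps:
C(J) = -5/4 + J/4 (C(J) = (-5 + J)/(1 + 3) = (-5 + J)/4 = (-5 + J)*(¼) = -5/4 + J/4)
√(N + C(-4)) = √(-50 + (-5/4 + (¼)*(-4))) = √(-50 + (-5/4 - 1)) = √(-50 - 9/4) = √(-209/4) = I*√209/2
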